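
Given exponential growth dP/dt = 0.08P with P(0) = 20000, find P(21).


The ODE dP/dt = 0.08P has solution P(t) = P(0)e^(0.08t).
Substitute P(0) = 20000 and t = 21: P(21) = 20000 e^(1.68) ≈ 107311.


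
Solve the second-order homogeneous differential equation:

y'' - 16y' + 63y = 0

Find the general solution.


Characteristic equation: r² - 16r + 63 = 0.
Factor: (r - 7)(r - 9) = 0 ⇒ r = 7, 9 (distinct real).
General solution: y = C₁e^(7x) + C₂e^(9x).


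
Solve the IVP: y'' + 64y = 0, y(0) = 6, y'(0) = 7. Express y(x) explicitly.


Characteristic roots of r² + 64 = 0 are ±8i, so y = C₁cos(8x) + C₂sin(8x).
Apply y(0) = 6: C₁ = 6. Differentiate and apply y'(0) = 7: 8·C₂ = 7, so C₂ = 7/8.
Particular solution: y = 6cos(8x) + (7/8)sin(8x).


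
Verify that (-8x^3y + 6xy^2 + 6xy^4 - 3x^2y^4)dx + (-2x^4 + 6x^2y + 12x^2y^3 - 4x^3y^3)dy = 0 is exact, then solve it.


Check exactness: ∂M/∂y = -8x^3 + 12xy + 24xy^3 - 12x^2y^3 and ∂N/∂x = -8x^3 + 12xy + 24xy^3 - 12x^2y^3; equal, so the equation is exact.
Integrate M with respect to x (treating y as constant): ∫M dx = -2x^4y + 3x^2y^2 + 3x^2y^4 - x^3y^4 + h(y).
Differentiate w.r.t. y and set equal to N: all terms match, so h'(y) = 0 and h is a constant absorbed into C.
General solution: -2x^4y + 3x^2y^2 + 3x^2y^4 - x^3y^4 = C.


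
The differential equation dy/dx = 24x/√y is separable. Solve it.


Separate: √y dy = 24x dx.
Integrate: (2/3)y^(3/2) = 12x² + C.


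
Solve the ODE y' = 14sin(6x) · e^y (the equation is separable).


Separate: e^(-y) dy = 14sin(6x) dx.
Integrate: -e^(-y) = -(7/3)cos(6x) + C₀.
Rearrange: e^(-y) = (7/3)cos(6x) + C.


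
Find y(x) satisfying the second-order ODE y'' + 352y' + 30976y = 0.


Characteristic equation: r² + 352r + 30976 = 0, i.e. (r + 176)² = 0.
Repeated root r = -176; include an x factor for the second linearly independent solution.
General solution: y = (C₁ + C₂x)e^(-176x).


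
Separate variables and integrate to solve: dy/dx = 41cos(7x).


g(y) = 1, so integrate directly: y = ∫ 41cos(7x) dx = (41/7)sin(7x) + C.


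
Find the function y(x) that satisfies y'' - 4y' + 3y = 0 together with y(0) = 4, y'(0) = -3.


Characteristic roots of r² - 4r + 3 = 0 are 1, 3.
General solution y = c₁ e^(x) + c₂ e^(3x).
Apply y(0) = 4: c₁ + c₂ = 4. Apply y'(0) = -3: 1 c₁ + 3 c₂ = -3.
Solve: c₁ = 15/2, c₂ = -7/2.
Particular solution: y = (15/2)e^(x) - (7/2)e^(3x).


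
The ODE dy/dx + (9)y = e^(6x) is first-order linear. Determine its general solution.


P(x) = 9 ⇒ μ = e^(9x).
(μ y)' = e^(15x) ⇒ μ y = e^(15x)/15 + C.
Divide by μ: y = (1/15)e^(6x) + Ce^(-9x).


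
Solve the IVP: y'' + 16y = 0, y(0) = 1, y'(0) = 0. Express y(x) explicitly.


Characteristic roots of r² + 16 = 0 are ±4i, so y = C₁cos(4x) + C₂sin(4x).
Apply y(0) = 1: C₁ = 1. Differentiate and apply y'(0) = 0: 4·C₂ = 0, so C₂ = 0.
Particular solution: y = cos(4x).


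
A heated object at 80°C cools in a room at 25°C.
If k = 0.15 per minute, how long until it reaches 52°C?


From T(t) = T_a + (T₀ - T_a)e^(-kt), set T(t) = 52:
(52 - 25) / (80 - 25) = e^(-0.15t), so t = -ln(0.491)/0.15 ≈ 4.7 minutes.


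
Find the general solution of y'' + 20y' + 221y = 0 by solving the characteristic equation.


Characteristic equation: r² + 20r + 221 = 0.
Discriminant is negative; roots r = -10 ± 11i (complex conjugate pair).
General solution uses e^(α x)(C₁ cos(β x) + C₂ sin(β x)): y = e^(-10x)(C₁cos(11x) + C₂sin(11x)).


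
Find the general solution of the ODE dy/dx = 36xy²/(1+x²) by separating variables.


Separate: dy/y² = 36x/(1+x²) dx.
Integrate LHS: ∫ dy/y² = -1/y.
Integrate RHS via u = 1+x²: 18ln(1+x²) + C.
Result: -1/y = 18ln(1+x²) + C.


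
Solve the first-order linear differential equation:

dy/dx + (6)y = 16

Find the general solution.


P(x) = 6, Q(x) = 16; integrating factor μ = e^(6x).
(μ y)' = 16e^(6x) ⇒ μ y = (8/3)e^(6x) + C.
Divide by μ: y = 8/3 + Ce^(-6x).


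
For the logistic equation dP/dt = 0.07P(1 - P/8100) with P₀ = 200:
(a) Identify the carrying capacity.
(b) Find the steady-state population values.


Logistic ODE dP/dt = 0.07P(1 - P/8100) has equilibria where dP/dt = 0, i.e. P = 0 or P = 8100.
The coefficient (1 - P/K) = 0 when P = K, identifying K = 8100 as the carrying capacity.
(a) K = 8100; (b) equilibria P = 0 and P = 8100.


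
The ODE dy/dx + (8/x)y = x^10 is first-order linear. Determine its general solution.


P(x) = 8/x ⇒ μ = x^8.
(x^8 y)' = x^8·x^10 = x^18.
Integrate: x^8 y = x^19/(19) + C.
Solve for y: y = (1/19)x^11 + C/x^8.


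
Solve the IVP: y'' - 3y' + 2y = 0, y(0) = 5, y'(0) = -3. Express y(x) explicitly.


Characteristic roots of r² - 3r + 2 = 0 are 2, 1.
General solution y = c₁ e^(2x) + c₂ e^(x).
Apply y(0) = 5: c₁ + c₂ = 5. Apply y'(0) = -3: 2 c₁ + 1 c₂ = -3.
Solve: c₁ = -8, c₂ = 13.
Particular solution: y = -8e^(2x) + 13e^(x).


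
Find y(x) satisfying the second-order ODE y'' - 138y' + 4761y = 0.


Characteristic equation: r² - 138r + 4761 = 0, i.e. (r - 69)² = 0.
Repeated root r = 69; include an x factor for the second linearly independent solution.
General solution: y = (C₁ + C₂x)e^(69x).


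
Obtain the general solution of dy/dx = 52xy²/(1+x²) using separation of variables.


Separate: dy/y² = 52x/(1+x²) dx.
Integrate LHS: ∫ dy/y² = -1/y.
Integrate RHS via u = 1+x²: 26ln(1+x²) + C.
Result: -1/y = 26ln(1+x²) + C.


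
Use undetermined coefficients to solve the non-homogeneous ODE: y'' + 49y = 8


Homogeneous part: r² + 49 = 0 ⇒ r = ±7i, so y_h = C₁cos(7x) + C₂sin(7x).
Try constant y_p = A; plug in: 49A = 8 ⇒ A = 8/49.
General solution: y = C₁cos(7x) + C₂sin(7x) + 8/49.


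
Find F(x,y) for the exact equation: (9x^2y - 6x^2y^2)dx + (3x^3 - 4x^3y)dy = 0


Check exactness: ∂M/∂y = 9x^2 - 12x^2y and ∂N/∂x = 9x^2 - 12x^2y; equal, so the equation is exact.
Integrate M with respect to x (treating y as constant): ∫M dx = 3x^3y - 2x^3y^2 + h(y).
Differentiate w.r.t. y and set equal to N: all terms match, so h'(y) = 0 and h is a constant absorbed into C.
General solution: 3x^3y - 2x^3y^2 = C.


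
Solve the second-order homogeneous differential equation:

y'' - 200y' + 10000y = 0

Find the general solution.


Characteristic equation: r² - 200r + 10000 = 0, i.e. (r - 100)² = 0.
Repeated root r = 100; include an x factor for the second linearly independent solution.
General solution: y = (C₁ + C₂x)e^(100x).


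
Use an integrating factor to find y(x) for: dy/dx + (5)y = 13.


P(x) = 5, Q(x) = 13; integrating factor μ = e^(5x).
(μ y)' = 13e^(5x) ⇒ μ y = (13/5)e^(5x) + C.
Divide by μ: y = 13/5 + Ce^(-5x).


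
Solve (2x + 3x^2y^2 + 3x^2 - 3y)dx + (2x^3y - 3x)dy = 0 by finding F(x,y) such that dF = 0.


Check exactness: ∂M/∂y = 6x^2y - 3 and ∂N/∂x = 6x^2y - 3; equal, so the equation is exact.
Integrate M with respect to x (treating y as constant): ∫M dx = x^2 + x^3y^2 + x^3 - 3xy + h(y).
Differentiate w.r.t. y and set equal to N: all terms match, so h'(y) = 0 and h is a constant absorbed into C.
General solution: x^2 + x^3y^2 + x^3 - 3xy = C.


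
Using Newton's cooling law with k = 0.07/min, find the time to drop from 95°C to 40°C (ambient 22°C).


From T(t) = T_a + (T₀ - T_a)e^(-kt), set T(t) = 40:
(40 - 22) / (95 - 22) = e^(-0.07t), so t = -ln(0.247)/0.07 ≈ 20.0 minutes.


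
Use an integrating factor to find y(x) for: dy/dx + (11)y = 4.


P(x) = 11, Q(x) = 4; integrating factor μ = e^(11x).
(μ y)' = 4e^(11x) ⇒ μ y = (4/11)e^(11x) + C.
Divide by μ: y = 4/11 + Ce^(-11x).


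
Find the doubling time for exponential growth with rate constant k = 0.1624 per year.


Exponential growth: P(t) = P₀ e^(0.1624t). Set P(t)/P₀ = 2: e^(0.1624t) = 2.
Solve: t = ln(2)/0.1624 ≈ 4.27 years.


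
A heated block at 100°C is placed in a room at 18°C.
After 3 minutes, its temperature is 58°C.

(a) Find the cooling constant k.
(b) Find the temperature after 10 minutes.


Newton's law: T(t) = T_a + (T₀ - T_a)e^(-kt).
(a) Use T(3) = 58: (58 - 18)/(100 - 18) = e^(-k·3), so k = -ln(0.488)/3 ≈ 0.2393.
(b) Apply k to t = 10: T(10) = 18 + (82)e^(-2.393) ≈ 25.5°C.


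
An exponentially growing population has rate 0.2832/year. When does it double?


Exponential growth: P(t) = P₀ e^(0.2832t). Set P(t)/P₀ = 2: e^(0.2832t) = 2.
Solve: t = ln(2)/0.2832 ≈ 2.45 years.


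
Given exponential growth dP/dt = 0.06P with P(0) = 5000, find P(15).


The ODE dP/dt = 0.06P has solution P(t) = P(0)e^(0.06t).
Substitute P(0) = 5000 and t = 15: P(15) = 5000 e^(0.90) ≈ 12298.


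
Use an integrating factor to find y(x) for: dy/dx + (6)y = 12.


P(x) = 6, Q(x) = 12; integrating factor μ = e^(6x).
(μ y)' = 12e^(6x) ⇒ μ y = 2e^(6x) + C.
Divide by μ: y = 2 + Ce^(-6x).


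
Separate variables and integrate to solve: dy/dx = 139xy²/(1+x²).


Separate: dy/y² = 139x/(1+x²) dx.
Integrate LHS: ∫ dy/y² = -1/y.
Integrate RHS via u = 1+x²: (139/2)ln(1+x²) + C.
Result: -1/y = (139/2)ln(1+x²) + C.


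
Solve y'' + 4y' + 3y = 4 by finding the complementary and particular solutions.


Characteristic roots of r² + 4r + 3 = 0 are -1, -3.
y_h = C₁e^(-x) + C₂e^(-3x).
Constant forcing; try y_p = A. Then 3A = 4 ⇒ A = 4/3.
General solution: y = C₁e^(-x) + C₂e^(-3x) + 4/3.


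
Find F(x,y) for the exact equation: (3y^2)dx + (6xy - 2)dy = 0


Check exactness: ∂M/∂y = 6y and ∂N/∂x = 6y; equal, so the equation is exact.
Integrate M with respect to x (treating y as constant): ∫M dx = 3xy^2 + h(y).
Differentiate w.r.t. y and set equal to N: the x-dependent terms already match, leaving h'(y) = -2. Integrate: h(y) = -2y.
So F(x,y) = 3xy^2 - 2y.
General solution: 3xy^2 - 2y = C.


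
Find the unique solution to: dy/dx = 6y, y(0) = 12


General solution of y' = 6y is y = Ce^(6x).
Apply y(0) = 12: C = 12.
Particular solution: y = 12e^(6x).


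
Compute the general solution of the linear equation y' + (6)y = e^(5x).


P(x) = 6 ⇒ μ = e^(6x).
(μ y)' = e^(11x) ⇒ μ y = e^(11x)/11 + C.
Divide by μ: y = (1/11)e^(5x) + Ce^(-6x).


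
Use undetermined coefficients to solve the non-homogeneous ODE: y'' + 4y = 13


Homogeneous part: r² + 4 = 0 ⇒ r = ±2i, so y_h = C₁cos(2x) + C₂sin(2x).
Try constant y_p = A; plug in: 4A = 13 ⇒ A = 13/4.
General solution: y = C₁cos(2x) + C₂sin(2x) + 13/4.


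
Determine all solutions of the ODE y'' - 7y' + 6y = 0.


Characteristic equation: r² - 7r + 6 = 0.
Factor: (r - 1)(r - 6) = 0 ⇒ r = 1, 6 (distinct real).
General solution: y = C₁e^(x) + C₂e^(6x).


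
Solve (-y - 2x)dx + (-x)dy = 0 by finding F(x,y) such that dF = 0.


Check exactness: ∂M/∂y = -1 and ∂N/∂x = -1; equal, so the equation is exact.
Integrate M with respect to x (treating y as constant): ∫M dx = -xy - x^2 + h(y).
Differentiate w.r.t. y and set equal to N: all terms match, so h'(y) = 0 and h is a constant absorbed into C.
General solution: -xy - x^2 = C.


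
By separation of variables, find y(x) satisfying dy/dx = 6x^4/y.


Separate variables: y dy = 6x^4 dx.
Integrate both sides: y²/2 = (6/5)x^5 + C₀.
Multiply by 2: y² = (12/5)x^5 + C.


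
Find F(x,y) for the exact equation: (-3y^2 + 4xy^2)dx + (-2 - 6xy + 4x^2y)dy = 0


Check exactness: ∂M/∂y = -6y + 8xy and ∂N/∂x = -6y + 8xy; equal, so the equation is exact.
Integrate M with respect to x (treating y as constant): ∫M dx = -3xy^2 + 2x^2y^2 + h(y).
Differentiate w.r.t. y and set equal to N: the x-dependent terms already match, leaving h'(y) = -2. Integrate: h(y) = -2y.
So F(x,y) = -2y - 3xy^2 + 2x^2y^2.
General solution: -2y - 3xy^2 + 2x^2y^2 = C.


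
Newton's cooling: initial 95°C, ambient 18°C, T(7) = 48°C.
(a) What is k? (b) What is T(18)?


Newton's law: T(t) = T_a + (T₀ - T_a)e^(-kt).
(a) Use T(7) = 48: (48 - 18)/(95 - 18) = e^(-k·7), so k = -ln(0.390)/7 ≈ 0.1347.
(b) Apply k to t = 18: T(18) = 18 + (77)e^(-2.424) ≈ 24.8°C.


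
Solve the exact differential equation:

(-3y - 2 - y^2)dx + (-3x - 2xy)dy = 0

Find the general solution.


Check exactness: ∂M/∂y = -3 - 2y and ∂N/∂x = -3 - 2y; equal, so the equation is exact.
Integrate M with respect to x (treating y as constant): ∫M dx = -3xy - 2x - xy^2 + h(y).
Differentiate w.r.t. y and set equal to N: all terms match, so h'(y) = 0 and h is a constant absorbed into C.
General solution: -3xy - 2x - xy^2 = C.


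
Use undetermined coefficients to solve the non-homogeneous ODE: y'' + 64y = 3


Homogeneous part: r² + 64 = 0 ⇒ r = ±8i, so y_h = C₁cos(8x) + C₂sin(8x).
Try constant y_p = A; plug in: 64A = 3 ⇒ A = 3/64.
General solution: y = C₁cos(8x) + C₂sin(8x) + 3/64.


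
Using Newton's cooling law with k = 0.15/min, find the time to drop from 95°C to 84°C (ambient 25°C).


From T(t) = T_a + (T₀ - T_a)e^(-kt), set T(t) = 84:
(84 - 25) / (95 - 25) = e^(-0.15t), so t = -ln(0.843)/0.15 ≈ 1.1 minutes.


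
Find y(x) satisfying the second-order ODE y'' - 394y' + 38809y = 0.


Characteristic equation: r² - 394r + 38809 = 0, i.e. (r - 197)² = 0.
Repeated root r = 197; include an x factor for the second linearly independent solution.
General solution: y = (C₁ + C₂x)e^(197x).


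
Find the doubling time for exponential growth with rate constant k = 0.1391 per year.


Exponential growth: P(t) = P₀ e^(0.1391t). Set P(t)/P₀ = 2: e^(0.1391t) = 2.
Solve: t = ln(2)/0.1391 ≈ 4.98 years.


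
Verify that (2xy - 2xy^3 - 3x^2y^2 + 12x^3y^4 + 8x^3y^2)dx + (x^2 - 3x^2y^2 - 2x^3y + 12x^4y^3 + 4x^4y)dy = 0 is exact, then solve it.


Check exactness: ∂M/∂y = 2x - 6xy^2 - 6x^2y + 48x^3y^3 + 16x^3y and ∂N/∂x = 2x - 6xy^2 - 6x^2y + 48x^3y^3 + 16x^3y; equal, so the equation is exact.
Integrate M with respect to x (treating y as constant): ∫M dx = x^2y - x^2y^3 - x^3y^2 + 3x^4y^4 + 2x^4y^2 + h(y).
Differentiate w.r.t. y and set equal to N: all terms match, so h'(y) = 0 and h is a constant absorbed into C.
General solution: x^2y - x^2y^3 - x^3y^2 + 3x^4y^4 + 2x^4y^2 = C.


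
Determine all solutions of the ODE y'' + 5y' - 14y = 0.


Characteristic equation: r² + 5r - 14 = 0.
Factor: (r - 2)(r + 7) = 0 ⇒ r = 2, -7 (distinct real).
General solution: y = C₁e^(2x) + C₂e^(-7x).


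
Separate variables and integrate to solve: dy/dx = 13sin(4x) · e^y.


Separate: e^(-y) dy = 13sin(4x) dx.
Integrate: -e^(-y) = -(13/4)cos(4x) + C₀.
Rearrange: e^(-y) = (13/4)cos(4x) + C.


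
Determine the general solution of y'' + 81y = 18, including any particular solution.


Homogeneous part: r² + 81 = 0 ⇒ r = ±9i, so y_h = C₁cos(9x) + C₂sin(9x).
Try constant y_p = A; plug in: 81A = 18 ⇒ A = 2/9.
General solution: y = C₁cos(9x) + C₂sin(9x) + 2/9.


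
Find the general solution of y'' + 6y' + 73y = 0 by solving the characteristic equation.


Characteristic equation: r² + 6r + 73 = 0.
Discriminant is negative; roots r = -3 ± 8i (complex conjugate pair).
General solution uses e^(α x)(C₁ cos(β x) + C₂ sin(β x)): y = e^(-3x)(C₁cos(8x) + C₂sin(8x)).


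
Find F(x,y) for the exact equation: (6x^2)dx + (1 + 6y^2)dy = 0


Check exactness: ∂M/∂y = 0 and ∂N/∂x = 0; equal, so the equation is exact.
Integrate M with respect to x (treating y as constant): ∫M dx = 2x^3 + h(y).
Differentiate w.r.t. y and set equal to N: the x-dependent terms already match, leaving h'(y) = 1 + 6y^2. Integrate: h(y) = y + 2y^3.
So F(x,y) = 2x^3 + y + 2y^3.
General solution: 2x^3 + y + 2y^3 = C.


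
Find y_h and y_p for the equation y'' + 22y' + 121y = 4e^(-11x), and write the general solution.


Characteristic polynomial (r + 11)² = 0; repeated root r = -11.
y_h = (C₁ + C₂x)e^(-11x). Forcing matches the repeated root (resonance), so try y_p = Ax² e^(-11x).
Substitute and solve for A: 2A = 4, so A = 2.
General solution: y = (C₁ + C₂x + 2x²)e^(-11x).


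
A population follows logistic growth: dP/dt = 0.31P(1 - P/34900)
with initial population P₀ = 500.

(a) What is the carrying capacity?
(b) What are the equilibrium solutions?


Logistic ODE dP/dt = 0.31P(1 - P/34900) has equilibria where dP/dt = 0, i.e. P = 0 or P = 34900.
The coefficient (1 - P/K) = 0 when P = K, identifying K = 34900 as the carrying capacity.
(a) K = 34900; (b) equilibria P = 0 and P = 34900.


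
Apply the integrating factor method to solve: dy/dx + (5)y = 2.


P(x) = 5, Q(x) = 2; integrating factor μ = e^(5x).
(μ y)' = 2e^(5x) ⇒ μ y = (2/5)e^(5x) + C.
Divide by μ: y = 2/5 + Ce^(-5x).


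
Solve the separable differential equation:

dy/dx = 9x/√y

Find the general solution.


Separate: √y dy = 9x dx.
Integrate: (2/3)y^(3/2) = (9/2)x² + C.


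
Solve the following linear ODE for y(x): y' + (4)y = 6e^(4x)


P(x) = 4 ⇒ μ = e^(4x).
(μ y)' = 6e^(8x) ⇒ μ y = (6/8)e^(8x) + C.
Divide by μ: y = (3/4)e^(4x) + Ce^(-4x).


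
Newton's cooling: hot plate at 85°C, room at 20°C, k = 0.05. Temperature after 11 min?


Newton's law: dT/dt = -k(T - T_a) has solution T(t) = T_a + (T₀ - T_a)e^(-kt).
Plug in T_a = 20, T₀ = 85, k = 0.05, t = 11: T(11) = 20 + (65)e^(-0.55) ≈ 57.5°C.


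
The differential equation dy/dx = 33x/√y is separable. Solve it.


Separate: √y dy = 33x dx.
Integrate: (2/3)y^(3/2) = (33/2)x² + C.


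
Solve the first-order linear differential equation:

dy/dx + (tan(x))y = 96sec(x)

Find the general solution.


P(x) = tan(x) ⇒ μ = e^(∫tan(x)dx) = sec(x).
(sec(x) y)' = 96sec²(x) ⇒ sec(x) y = 96tan(x) + C.
Multiply by cos(x): y = 96sin(x) + C·cos(x).


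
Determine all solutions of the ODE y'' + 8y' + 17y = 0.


Characteristic equation: r² + 8r + 17 = 0.
Discriminant is negative; roots r = -4 ± 1i (complex conjugate pair).
General solution uses e^(α x)(C₁ cos(β x) + C₂ sin(β x)): y = e^(-4x)(C₁cos(x) + C₂sin(x)).


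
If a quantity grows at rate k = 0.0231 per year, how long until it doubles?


Exponential growth: P(t) = P₀ e^(0.0231t). Set P(t)/P₀ = 2: e^(0.0231t) = 2.
Solve: t = ln(2)/0.0231 ≈ 30.01 years.


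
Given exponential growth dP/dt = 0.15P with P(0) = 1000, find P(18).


The ODE dP/dt = 0.15P has solution P(t) = P(0)e^(0.15t).
Substitute P(0) = 1000 and t = 18: P(18) = 1000 e^(2.70) ≈ 14880.


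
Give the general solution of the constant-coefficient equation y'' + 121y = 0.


Characteristic equation: r² + 121 = 0.
Discriminant is negative; roots r = 0 ± 11i (complex conjugate pair).
General solution uses e^(α x)(C₁ cos(β x) + C₂ sin(β x)): y = C₁cos(11x) + C₂sin(11x).


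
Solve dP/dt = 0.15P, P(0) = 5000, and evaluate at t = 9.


The ODE dP/dt = 0.15P has solution P(t) = P(0)e^(0.15t).
Substitute P(0) = 5000 and t = 9: P(9) = 5000 e^(1.35) ≈ 19287.


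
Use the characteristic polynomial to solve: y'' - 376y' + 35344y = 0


Characteristic equation: r² - 376r + 35344 = 0, i.e. (r - 188)² = 0.
Repeated root r = 188; include an x factor for the second linearly independent solution.
General solution: y = (C₁ + C₂x)e^(188x).


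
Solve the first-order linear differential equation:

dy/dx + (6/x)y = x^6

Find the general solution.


P(x) = 6/x ⇒ μ = x^6.
(x^6 y)' = x^6·x^6 = x^12.
Integrate: x^6 y = x^13/(13) + C.
Solve for y: y = (1/13)x^7 + C/x^6.


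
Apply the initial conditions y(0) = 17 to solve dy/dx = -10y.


General solution of y' = -10y is y = Ce^(-10x).
Apply y(0) = 17: C = 17.
Particular solution: y = 17e^(-10x).


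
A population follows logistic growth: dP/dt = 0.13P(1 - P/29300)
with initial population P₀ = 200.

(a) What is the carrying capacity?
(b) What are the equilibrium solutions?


Logistic ODE dP/dt = 0.13P(1 - P/29300) has equilibria where dP/dt = 0, i.e. P = 0 or P = 29300.
The coefficient (1 - P/K) = 0 when P = K, identifying K = 29300 as the carrying capacity.
(a) K = 29300; (b) equilibria P = 0 and P = 29300.


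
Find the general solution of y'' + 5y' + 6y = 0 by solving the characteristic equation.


Characteristic equation: r² + 5r + 6 = 0.
Factor: (r + 3)(r + 2) = 0 ⇒ r = -3, -2 (distinct real).
General solution: y = C₁e^(-3x) + C₂e^(-2x).


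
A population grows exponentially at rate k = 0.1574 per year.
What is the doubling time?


Exponential growth: P(t) = P₀ e^(0.1574t). Set P(t)/P₀ = 2: e^(0.1574t) = 2.
Solve: t = ln(2)/0.1574 ≈ 4.40 years.


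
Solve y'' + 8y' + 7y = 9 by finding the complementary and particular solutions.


Characteristic roots of r² + 8r + 7 = 0 are -7, -1.
y_h = C₁e^(-7x) + C₂e^(-x).
Constant forcing; try y_p = A. Then 7A = 9 ⇒ A = 9/7.
General solution: y = C₁e^(-7x) + C₂e^(-x) + 9/7.


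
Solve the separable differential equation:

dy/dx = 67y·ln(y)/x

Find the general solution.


Separate: dy/[y ln(y)] = 67 dx/x.
Substitute u = ln(y): du/u = 67 dx/x.
Integrate: ln|ln(y)| = 67ln|x| + C₀, hence ln(y) = C·x^67.


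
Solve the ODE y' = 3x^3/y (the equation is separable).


Separate variables: y dy = 3x^3 dx.
Integrate both sides: y²/2 = (3/4)x^4 + C₀.
Multiply by 2: y² = (3/2)x^4 + C.


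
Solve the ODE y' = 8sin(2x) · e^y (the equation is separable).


Separate: e^(-y) dy = 8sin(2x) dx.
Integrate: -e^(-y) = -4cos(2x) + C₀.
Rearrange: e^(-y) = 4cos(2x) + C.


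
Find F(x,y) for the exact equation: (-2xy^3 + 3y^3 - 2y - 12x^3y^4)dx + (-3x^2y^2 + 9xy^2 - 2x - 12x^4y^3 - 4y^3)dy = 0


Check exactness: ∂M/∂y = -6xy^2 + 9y^2 - 2 - 48x^3y^3 and ∂N/∂x = -6xy^2 + 9y^2 - 2 - 48x^3y^3; equal, so the equation is exact.
Integrate M with respect to x (treating y as constant): ∫M dx = -x^2y^3 + 3xy^3 - 2xy - 3x^4y^4 + h(y).
Differentiate w.r.t. y and set equal to N: the x-dependent terms already match, leaving h'(y) = -4y^3. Integrate: h(y) = -y^4.
So F(x,y) = -x^2y^3 + 3xy^3 - 2xy - 3x^4y^4 - y^4.
General solution: -x^2y^3 + 3xy^3 - 2xy - 3x^4y^4 - y^4 = C.


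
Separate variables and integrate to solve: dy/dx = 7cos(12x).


g(y) = 1, so integrate directly: y = ∫ 7cos(12x) dx = (7/12)sin(12x) + C.


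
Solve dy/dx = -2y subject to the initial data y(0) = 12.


General solution of y' = -2y is y = Ce^(-2x).
Apply y(0) = 12: C = 12.
Particular solution: y = 12e^(-2x).


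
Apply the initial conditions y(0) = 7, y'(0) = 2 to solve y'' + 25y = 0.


Characteristic roots of r² + 25 = 0 are ±5i, so y = C₁cos(5x) + C₂sin(5x).
Apply y(0) = 7: C₁ = 7. Differentiate and apply y'(0) = 2: 5·C₂ = 2, so C₂ = 2/5.
Particular solution: y = 7cos(5x) + (2/5)sin(5x).


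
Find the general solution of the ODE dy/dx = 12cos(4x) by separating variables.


g(y) = 1, so integrate directly: y = ∫ 12cos(4x) dx = 3sin(4x) + C.


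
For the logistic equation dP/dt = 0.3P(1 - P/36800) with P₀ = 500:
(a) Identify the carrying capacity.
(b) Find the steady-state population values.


Logistic ODE dP/dt = 0.3P(1 - P/36800) has equilibria where dP/dt = 0, i.e. P = 0 or P = 36800.
The coefficient (1 - P/K) = 0 when P = K, identifying K = 36800 as the carrying capacity.
(a) K = 36800; (b) equilibria P = 0 and P = 36800.


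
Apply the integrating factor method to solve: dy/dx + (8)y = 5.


P(x) = 8, Q(x) = 5; integrating factor μ = e^(8x).
(μ y)' = 5e^(8x) ⇒ μ y = (5/8)e^(8x) + C.
Divide by μ: y = 5/8 + Ce^(-8x).


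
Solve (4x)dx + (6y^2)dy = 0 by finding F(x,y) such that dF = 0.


Check exactness: ∂M/∂y = 0 and ∂N/∂x = 0; equal, so the equation is exact.
Integrate M with respect to x (treating y as constant): ∫M dx = 2x^2 + h(y).
Differentiate w.r.t. y and set equal to N: the x-dependent terms already match, leaving h'(y) = 6y^2. Integrate: h(y) = 2y^3.
So F(x,y) = 2x^2 + 2y^3.
General solution: 2x^2 + 2y^3 = C.


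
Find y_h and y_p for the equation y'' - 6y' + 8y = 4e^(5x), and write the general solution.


Characteristic roots of r² - 6r + 8 = 0 are 2, 4.
y_h = C₁e^(2x) + C₂e^(4x).
Forcing exponent 5 is not a characteristic root; try y_p = Ae^(5x).
Substitute: A·(25 + (-6)·5 + (8)) = A·3 = 4, so A = 4/3.
General solution: y = C₁e^(2x) + C₂e^(4x) + (4/3)e^(5x).


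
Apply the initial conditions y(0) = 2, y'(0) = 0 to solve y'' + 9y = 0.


Characteristic roots of r² + 9 = 0 are ±3i, so y = C₁cos(3x) + C₂sin(3x).
Apply y(0) = 2: C₁ = 2. Differentiate and apply y'(0) = 0: 3·C₂ = 0, so C₂ = 0.
Particular solution: y = 2cos(3x).


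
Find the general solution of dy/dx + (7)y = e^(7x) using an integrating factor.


P(x) = 7 ⇒ μ = e^(7x).
(μ y)' = e^(14x) ⇒ μ y = (1/14)e^(14x) + C.
Divide by μ: y = (1/14)e^(7x) + Ce^(-7x).


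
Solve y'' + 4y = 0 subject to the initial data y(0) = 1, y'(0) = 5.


Characteristic roots of r² + 4 = 0 are ±2i, so y = C₁cos(2x) + C₂sin(2x).
Apply y(0) = 1: C₁ = 1. Differentiate and apply y'(0) = 5: 2·C₂ = 5, so C₂ = 5/2.
Particular solution: y = cos(2x) + (5/2)sin(2x).


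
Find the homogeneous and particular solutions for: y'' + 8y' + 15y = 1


Characteristic roots of r² + 8r + 15 = 0 are -5, -3.
y_h = C₁e^(-5x) + C₂e^(-3x).
Constant forcing; try y_p = A. Then 15A = 1 ⇒ A = 1/15.
General solution: y = C₁e^(-5x) + C₂e^(-3x) + 1/15.


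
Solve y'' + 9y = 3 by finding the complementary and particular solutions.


Homogeneous part: r² + 9 = 0 ⇒ r = ±3i, so y_h = C₁cos(3x) + C₂sin(3x).
Try constant y_p = A; plug in: 9A = 3 ⇒ A = 1/3.
General solution: y = C₁cos(3x) + C₂sin(3x) + 1/3.


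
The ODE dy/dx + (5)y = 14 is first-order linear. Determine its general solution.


P(x) = 5, Q(x) = 14; integrating factor μ = e^(5x).
(μ y)' = 14e^(5x) ⇒ μ y = (14/5)e^(5x) + C.
Divide by μ: y = 14/5 + Ce^(-5x).


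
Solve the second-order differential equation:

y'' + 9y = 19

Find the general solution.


Homogeneous part: r² + 9 = 0 ⇒ r = ±3i, so y_h = C₁cos(3x) + C₂sin(3x).
Try constant y_p = A; plug in: 9A = 19 ⇒ A = 19/9.
General solution: y = C₁cos(3x) + C₂sin(3x) + 19/9.


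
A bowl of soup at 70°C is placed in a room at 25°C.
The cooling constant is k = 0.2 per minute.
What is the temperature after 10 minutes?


Newton's law: dT/dt = -k(T - T_a) has solution T(t) = T_a + (T₀ - T_a)e^(-kt).
Plug in T_a = 25, T₀ = 70, k = 0.2, t = 10: T(10) = 25 + (45)e^(-2.00) ≈ 31.1°C.


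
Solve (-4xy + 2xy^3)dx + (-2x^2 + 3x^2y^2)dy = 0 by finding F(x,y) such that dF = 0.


Check exactness: ∂M/∂y = -4x + 6xy^2 and ∂N/∂x = -4x + 6xy^2; equal, so the equation is exact.
Integrate M with respect to x (treating y as constant): ∫M dx = -2x^2y + x^2y^3 + h(y).
Differentiate w.r.t. y and set equal to N: all terms match, so h'(y) = 0 and h is a constant absorbed into C.
General solution: -2x^2y + x^2y^3 = C.


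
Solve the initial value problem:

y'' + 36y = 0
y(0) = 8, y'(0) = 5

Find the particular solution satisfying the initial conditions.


Characteristic roots of r² + 36 = 0 are ±6i, so y = C₁cos(6x) + C₂sin(6x).
Apply y(0) = 8: C₁ = 8. Differentiate and apply y'(0) = 5: 6·C₂ = 5, so C₂ = 5/6.
Particular solution: y = 8cos(6x) + (5/6)sin(6x).


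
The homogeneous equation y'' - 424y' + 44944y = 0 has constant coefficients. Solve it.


Characteristic equation: r² - 424r + 44944 = 0, i.e. (r - 212)² = 0.
Repeated root r = 212; include an x factor for the second linearly independent solution.
General solution: y = (C₁ + C₂x)e^(212x).


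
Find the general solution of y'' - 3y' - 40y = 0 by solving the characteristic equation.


Characteristic equation: r² - 3r - 40 = 0.
Factor: (r - 8)(r + 5) = 0 ⇒ r = 8, -5 (distinct real).
General solution: y = C₁e^(8x) + C₂e^(-5x).


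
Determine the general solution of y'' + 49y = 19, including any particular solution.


Homogeneous part: r² + 49 = 0 ⇒ r = ±7i, so y_h = C₁cos(7x) + C₂sin(7x).
Try constant y_p = A; plug in: 49A = 19 ⇒ A = 19/49.
General solution: y = C₁cos(7x) + C₂sin(7x) + 19/49.


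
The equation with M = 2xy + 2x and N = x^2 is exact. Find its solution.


Check exactness: ∂M/∂y = 2x and ∂N/∂x = 2x; equal, so the equation is exact.
Integrate M with respect to x (treating y as constant): ∫M dx = x^2y + x^2 + h(y).
Differentiate w.r.t. y and set equal to N: all terms match, so h'(y) = 0 and h is a constant absorbed into C.
General solution: x^2y + x^2 = C.


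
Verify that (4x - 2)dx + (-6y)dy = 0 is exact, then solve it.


Check exactness: ∂M/∂y = 0 and ∂N/∂x = 0; equal, so the equation is exact.
Integrate M with respect to x (treating y as constant): ∫M dx = 2x^2 - 2x + h(y).
Differentiate w.r.t. y and set equal to N: the x-dependent terms already match, leaving h'(y) = -6y. Integrate: h(y) = -3y^2.
So F(x,y) = -3y^2 + 2x^2 - 2x.
General solution: -3y^2 + 2x^2 - 2x = C.


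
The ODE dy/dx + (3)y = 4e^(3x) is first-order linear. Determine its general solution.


P(x) = 3 ⇒ μ = e^(3x).
(μ y)' = 4e^(6x) ⇒ μ y = (4/6)e^(6x) + C.
Divide by μ: y = (2/3)e^(3x) + Ce^(-3x).


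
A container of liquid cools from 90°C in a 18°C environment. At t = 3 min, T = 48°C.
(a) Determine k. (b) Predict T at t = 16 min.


Newton's law: T(t) = T_a + (T₀ - T_a)e^(-kt).
(a) Use T(3) = 48: (48 - 18)/(90 - 18) = e^(-k·3), so k = -ln(0.417)/3 ≈ 0.2918.
(b) Apply k to t = 16: T(16) = 18 + (72)e^(-4.669) ≈ 18.7°C.


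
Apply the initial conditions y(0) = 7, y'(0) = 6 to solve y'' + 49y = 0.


Characteristic roots of r² + 49 = 0 are ±7i, so y = C₁cos(7x) + C₂sin(7x).
Apply y(0) = 7: C₁ = 7. Differentiate and apply y'(0) = 6: 7·C₂ = 6, so C₂ = 6/7.
Particular solution: y = 7cos(7x) + (6/7)sin(7x).


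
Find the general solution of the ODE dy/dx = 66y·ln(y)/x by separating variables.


Separate: dy/[y ln(y)] = 66 dx/x.
Substitute u = ln(y): du/u = 66 dx/x.
Integrate: ln|ln(y)| = 66ln|x| + C₀, hence ln(y) = C·x^66.


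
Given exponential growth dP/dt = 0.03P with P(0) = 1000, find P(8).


The ODE dP/dt = 0.03P has solution P(t) = P(0)e^(0.03t).
Substitute P(0) = 1000 and t = 8: P(8) = 1000 e^(0.24) ≈ 1271.


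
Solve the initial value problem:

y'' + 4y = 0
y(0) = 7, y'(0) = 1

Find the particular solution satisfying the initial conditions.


Characteristic roots of r² + 4 = 0 are ±2i, so y = C₁cos(2x) + C₂sin(2x).
Apply y(0) = 7: C₁ = 7. Differentiate and apply y'(0) = 1: 2·C₂ = 1, so C₂ = 1/2.
Particular solution: y = 7cos(2x) + (1/2)sin(2x).


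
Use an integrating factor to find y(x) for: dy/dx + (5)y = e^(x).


P(x) = 5 ⇒ μ = e^(5x).
(μ y)' = e^(6x) ⇒ μ y = e^(6x)/6 + C.
Divide by μ: y = (1/6)e^(x) + Ce^(-5x).


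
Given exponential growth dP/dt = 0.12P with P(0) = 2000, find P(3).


The ODE dP/dt = 0.12P has solution P(t) = P(0)e^(0.12t).
Substitute P(0) = 2000 and t = 3: P(3) = 2000 e^(0.36) ≈ 2867.


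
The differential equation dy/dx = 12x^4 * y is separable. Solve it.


Separate variables: dy/y = 12x^4 dx.
Integrate: ln|y| = (12/5)x^5 + C₀.
Exponentiate: y = Ce^((12/5)x^5).


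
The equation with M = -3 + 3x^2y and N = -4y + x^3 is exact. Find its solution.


Check exactness: ∂M/∂y = 3x^2 and ∂N/∂x = 3x^2; equal, so the equation is exact.
Integrate M with respect to x (treating y as constant): ∫M dx = -3x + x^3y + h(y).
Differentiate w.r.t. y and set equal to N: the x-dependent terms already match, leaving h'(y) = -4y. Integrate: h(y) = -2y^2.
So F(x,y) = -2y^2 - 3x + x^3y.
General solution: -2y^2 - 3x + x^3y = C.


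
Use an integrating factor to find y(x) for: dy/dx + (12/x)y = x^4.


P(x) = 12/x ⇒ μ = x^12.
(x^12 y)' = x^16 ⇒ x^12 y = x^17/(17) + C.
Solve for y: y = (1/17)x^5 + C/x^12.


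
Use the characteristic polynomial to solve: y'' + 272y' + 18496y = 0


Characteristic equation: r² + 272r + 18496 = 0, i.e. (r + 136)² = 0.
Repeated root r = -136; include an x factor for the second linearly independent solution.
General solution: y = (C₁ + C₂x)e^(-136x).


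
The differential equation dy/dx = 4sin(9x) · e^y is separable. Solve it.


Separate: e^(-y) dy = 4sin(9x) dx.
Integrate: -e^(-y) = -(4/9)cos(9x) + C₀.
Rearrange: e^(-y) = (4/9)cos(9x) + C.


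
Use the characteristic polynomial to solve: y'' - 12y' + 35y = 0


Characteristic equation: r² - 12r + 35 = 0.
Factor: (r - 5)(r - 7) = 0 ⇒ r = 5, 7 (distinct real).
General solution: y = C₁e^(5x) + C₂e^(7x).


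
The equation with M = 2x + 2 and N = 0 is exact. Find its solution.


Check exactness: ∂M/∂y = 0 and ∂N/∂x = 0; equal, so the equation is exact.
Integrate M with respect to x (treating y as constant): ∫M dx = x^2 + 2x + h(y).
Differentiate w.r.t. y and set equal to N: all terms match, so h'(y) = 0 and h is a constant absorbed into C.
General solution: x^2 + 2x = C.


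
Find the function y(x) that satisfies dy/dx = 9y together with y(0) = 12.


General solution of y' = 9y is y = Ce^(9x).
Apply y(0) = 12: C = 12.
Particular solution: y = 12e^(9x).


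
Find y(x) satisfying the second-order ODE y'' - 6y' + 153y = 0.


Characteristic equation: r² - 6r + 153 = 0.
Discriminant is negative; roots r = 3 ± 12i (complex conjugate pair).
General solution uses e^(α x)(C₁ cos(β x) + C₂ sin(β x)): y = e^(3x)(C₁cos(12x) + C₂sin(12x)).


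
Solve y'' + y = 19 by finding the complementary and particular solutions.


Homogeneous part: r² + 1 = 0 ⇒ r = ±1i, so y_h = C₁cos(x) + C₂sin(x).
Try constant y_p = A; plug in: 1A = 19 ⇒ A = 19.
General solution: y = C₁cos(x) + C₂sin(x) + 19.


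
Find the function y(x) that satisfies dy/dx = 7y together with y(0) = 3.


General solution of y' = 7y is y = Ce^(7x).
Apply y(0) = 3: C = 3.
Particular solution: y = 3e^(7x).


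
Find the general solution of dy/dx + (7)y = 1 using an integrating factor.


P(x) = 7, Q(x) = 1; integrating factor μ = e^(7x).
(μ y)' = e^(7x) ⇒ μ y = (1/7)e^(7x) + C.
Divide by μ: y = 1/7 + Ce^(-7x).


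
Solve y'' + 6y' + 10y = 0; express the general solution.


Characteristic equation: r² + 6r + 10 = 0.
Discriminant is negative; roots r = -3 ± 1i (complex conjugate pair).
General solution uses e^(α x)(C₁ cos(β x) + C₂ sin(β x)): y = e^(-3x)(C₁cos(x) + C₂sin(x)).


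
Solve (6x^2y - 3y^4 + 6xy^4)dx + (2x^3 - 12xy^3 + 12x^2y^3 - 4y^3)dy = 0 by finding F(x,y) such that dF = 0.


Check exactness: ∂M/∂y = 6x^2 - 12y^3 + 24xy^3 and ∂N/∂x = 6x^2 - 12y^3 + 24xy^3; equal, so the equation is exact.
Integrate M with respect to x (treating y as constant): ∫M dx = 2x^3y - 3xy^4 + 3x^2y^4 + h(y).
Differentiate w.r.t. y and set equal to N: the x-dependent terms already match, leaving h'(y) = -4y^3. Integrate: h(y) = -y^4.
So F(x,y) = 2x^3y - 3xy^4 + 3x^2y^4 - y^4.
General solution: 2x^3y - 3xy^4 + 3x^2y^4 - y^4 = C.


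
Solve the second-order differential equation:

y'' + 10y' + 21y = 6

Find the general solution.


Characteristic roots of r² + 10r + 21 = 0 are -3, -7.
y_h = C₁e^(-3x) + C₂e^(-7x).
Constant forcing; try y_p = A. Then 21A = 6 ⇒ A = 2/7.
General solution: y = C₁e^(-3x) + C₂e^(-7x) + 2/7.


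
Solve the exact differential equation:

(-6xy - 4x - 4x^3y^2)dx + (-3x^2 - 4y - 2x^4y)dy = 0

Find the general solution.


Check exactness: ∂M/∂y = -6x - 8x^3y and ∂N/∂x = -6x - 8x^3y; equal, so the equation is exact.
Integrate M with respect to x (treating y as constant): ∫M dx = -3x^2y - 2x^2 - x^4y^2 + h(y).
Differentiate w.r.t. y and set equal to N: the x-dependent terms already match, leaving h'(y) = -4y. Integrate: h(y) = -2y^2.
So F(x,y) = -3x^2y - 2x^2 - 2y^2 - x^4y^2.
General solution: -3x^2y - 2x^2 - 2y^2 - x^4y^2 = C.


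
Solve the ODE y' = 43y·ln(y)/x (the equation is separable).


Separate: dy/[y ln(y)] = 43 dx/x.
Substitute u = ln(y): du/u = 43 dx/x.
Integrate: ln|ln(y)| = 43ln|x| + C₀, hence ln(y) = C·x^43.


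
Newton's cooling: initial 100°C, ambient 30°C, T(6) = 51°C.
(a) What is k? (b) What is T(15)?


Newton's law: T(t) = T_a + (T₀ - T_a)e^(-kt).
(a) Use T(6) = 51: (51 - 30)/(100 - 30) = e^(-k·6), so k = -ln(0.300)/6 ≈ 0.2007.
(b) Apply k to t = 15: T(15) = 30 + (70)e^(-3.010) ≈ 33.5°C.


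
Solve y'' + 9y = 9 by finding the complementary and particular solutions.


Homogeneous part: r² + 9 = 0 ⇒ r = ±3i, so y_h = C₁cos(3x) + C₂sin(3x).
Try constant y_p = A; plug in: 9A = 9 ⇒ A = 1.
General solution: y = C₁cos(3x) + C₂sin(3x) + 1.


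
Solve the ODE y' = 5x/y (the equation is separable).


Separate variables: y dy = 5x dx.
Integrate both sides: y²/2 = (5/2)x^2 + C₀.
Multiply by 2: y² = 5x^2 + C.


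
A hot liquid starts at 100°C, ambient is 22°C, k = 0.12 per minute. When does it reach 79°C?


From T(t) = T_a + (T₀ - T_a)e^(-kt), set T(t) = 79:
(79 - 22) / (100 - 22) = e^(-0.12t), so t = -ln(0.731)/0.12 ≈ 2.6 minutes.


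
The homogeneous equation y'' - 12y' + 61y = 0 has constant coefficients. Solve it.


Characteristic equation: r² - 12r + 61 = 0.
Discriminant is negative; roots r = 6 ± 5i (complex conjugate pair).
General solution uses e^(α x)(C₁ cos(β x) + C₂ sin(β x)): y = e^(6x)(C₁cos(5x) + C₂sin(5x)).


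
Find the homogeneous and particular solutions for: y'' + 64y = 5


Homogeneous part: r² + 64 = 0 ⇒ r = ±8i, so y_h = C₁cos(8x) + C₂sin(8x).
Try constant y_p = A; plug in: 64A = 5 ⇒ A = 5/64.
General solution: y = C₁cos(8x) + C₂sin(8x) + 5/64.


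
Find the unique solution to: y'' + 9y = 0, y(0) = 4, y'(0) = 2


Characteristic roots of r² + 9 = 0 are ±3i, so y = C₁cos(3x) + C₂sin(3x).
Apply y(0) = 4: C₁ = 4. Differentiate and apply y'(0) = 2: 3·C₂ = 2, so C₂ = 2/3.
Particular solution: y = 4cos(3x) + (2/3)sin(3x).


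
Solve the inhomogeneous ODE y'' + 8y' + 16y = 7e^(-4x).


Characteristic polynomial (r + 4)² = 0; repeated root r = -4.
y_h = (C₁ + C₂x)e^(-4x). Forcing matches the repeated root (resonance), so try y_p = Ax² e^(-4x).
Substitute and solve for A: 2A = 7, so A = 7/2.
General solution: y = (C₁ + C₂x + (7/2)x²)e^(-4x).


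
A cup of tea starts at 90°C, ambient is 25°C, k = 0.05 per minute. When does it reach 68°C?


From T(t) = T_a + (T₀ - T_a)e^(-kt), set T(t) = 68:
(68 - 25) / (90 - 25) = e^(-0.05t), so t = -ln(0.662)/0.05 ≈ 8.3 minutes.


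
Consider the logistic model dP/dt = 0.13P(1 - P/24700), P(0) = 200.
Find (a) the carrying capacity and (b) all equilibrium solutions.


Logistic ODE dP/dt = 0.13P(1 - P/24700) has equilibria where dP/dt = 0, i.e. P = 0 or P = 24700.
The coefficient (1 - P/K) = 0 when P = K, identifying K = 24700 as the carrying capacity.
(a) K = 24700; (b) equilibria P = 0 and P = 24700.


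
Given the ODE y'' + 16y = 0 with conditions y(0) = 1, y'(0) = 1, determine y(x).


Characteristic roots of r² + 16 = 0 are ±4i, so y = C₁cos(4x) + C₂sin(4x).
Apply y(0) = 1: C₁ = 1. Differentiate and apply y'(0) = 1: 4·C₂ = 1, so C₂ = 1/4.
Particular solution: y = cos(4x) + (1/4)sin(4x).


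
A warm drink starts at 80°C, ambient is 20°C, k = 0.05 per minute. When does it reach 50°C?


From T(t) = T_a + (T₀ - T_a)e^(-kt), set T(t) = 50:
(50 - 20) / (80 - 20) = e^(-0.05t), so t = -ln(0.500)/0.05 ≈ 13.9 minutes.


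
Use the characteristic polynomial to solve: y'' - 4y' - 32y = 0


Characteristic equation: r² - 4r - 32 = 0.
Factor: (r + 4)(r - 8) = 0 ⇒ r = -4, 8 (distinct real).
General solution: y = C₁e^(-4x) + C₂e^(8x).


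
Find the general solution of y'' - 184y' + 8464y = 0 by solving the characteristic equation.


Characteristic equation: r² - 184r + 8464 = 0, i.e. (r - 92)² = 0.
Repeated root r = 92; include an x factor for the second linearly independent solution.
General solution: y = (C₁ + C₂x)e^(92x).
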